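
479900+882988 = 1362888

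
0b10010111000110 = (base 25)fbk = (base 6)112434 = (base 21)10ja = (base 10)9670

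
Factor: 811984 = 2^4 * 19^1 * 2671^1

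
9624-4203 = 5421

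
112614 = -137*(-822)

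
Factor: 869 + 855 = 2^2*431^1 = 1724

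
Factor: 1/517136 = 2^(-4)*32321^(-1)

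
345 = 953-608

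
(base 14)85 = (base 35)3c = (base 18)69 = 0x75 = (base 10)117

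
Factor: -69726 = -1 * 2^1 * 3^1 * 11621^1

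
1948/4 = 487 = 487.00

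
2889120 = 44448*65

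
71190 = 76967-5777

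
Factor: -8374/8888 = -1*2^(-2)*11^(-1)*53^1*79^1*101^(-1) = -4187/4444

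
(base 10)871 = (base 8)1547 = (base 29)111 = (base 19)27g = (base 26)17d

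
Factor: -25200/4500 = -1*2^2*5^(-1)*7^1 = -28/5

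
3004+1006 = 4010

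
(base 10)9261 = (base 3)110201000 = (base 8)22055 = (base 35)7jl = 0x242d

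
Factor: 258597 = 3^2*59^1*487^1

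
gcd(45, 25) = 5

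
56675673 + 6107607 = 62783280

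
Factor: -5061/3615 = -1 * 5^ (-1) * 7^1 = -7/5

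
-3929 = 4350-8279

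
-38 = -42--4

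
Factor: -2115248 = -1*2^4*73^1*1811^1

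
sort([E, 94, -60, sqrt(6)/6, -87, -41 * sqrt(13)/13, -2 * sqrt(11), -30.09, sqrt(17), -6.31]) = [-87, -60, -30.09, -41 * sqrt(13)/13, -2 * sqrt(11), -6.31, sqrt(6)/6, E, sqrt(17), 94]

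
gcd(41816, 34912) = 8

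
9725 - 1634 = 8091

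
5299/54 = 98 + 7/54 ≈ 98.13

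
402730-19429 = 383301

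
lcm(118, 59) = 118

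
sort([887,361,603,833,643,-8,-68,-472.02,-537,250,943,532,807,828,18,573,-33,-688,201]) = [-688,-537,-472.02,-68,-33,-8,18,201,250,361,532,573,603,643,807,828,833,887,943]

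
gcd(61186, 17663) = 1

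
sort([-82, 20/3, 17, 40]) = [-82, 20/3, 17, 40]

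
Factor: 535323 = 3^1*178441^1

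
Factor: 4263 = 3^1*7^2*29^1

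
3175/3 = 1058 + 1/3 ≈ 1058.33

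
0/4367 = 0 = 0.00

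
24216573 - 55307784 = -31091211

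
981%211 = 137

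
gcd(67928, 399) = 7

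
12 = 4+8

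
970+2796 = 3766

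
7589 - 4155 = 3434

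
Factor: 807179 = 59^1*13681^1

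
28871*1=28871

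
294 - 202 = 92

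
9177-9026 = 151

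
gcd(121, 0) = 121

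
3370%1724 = 1646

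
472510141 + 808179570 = 1280689711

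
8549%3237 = 2075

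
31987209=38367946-6380737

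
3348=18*186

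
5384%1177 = 676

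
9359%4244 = 871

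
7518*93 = 699174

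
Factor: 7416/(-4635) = -1 * 2^3 * 5^(-1) = -8/5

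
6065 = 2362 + 3703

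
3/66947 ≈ 0.0000448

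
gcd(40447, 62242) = 1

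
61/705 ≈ 0.0865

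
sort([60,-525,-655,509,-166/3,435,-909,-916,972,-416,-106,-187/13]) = [-916,-909,-655,-525,-416,-106,-166/3,-187/13,60,435,509,972]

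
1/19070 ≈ 0.0000524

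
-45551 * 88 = -4008488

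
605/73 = 8 + 21/73 ≈ 8.29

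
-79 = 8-87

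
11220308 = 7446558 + 3773750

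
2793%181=78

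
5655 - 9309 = -3654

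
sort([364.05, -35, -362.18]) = [-362.18, -35, 364.05]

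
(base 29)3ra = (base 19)93a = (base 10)3316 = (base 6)23204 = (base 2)110011110100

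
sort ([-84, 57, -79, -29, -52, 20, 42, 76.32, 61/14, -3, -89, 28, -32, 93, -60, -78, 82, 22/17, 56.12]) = [-89, -84, -79, -78, -60, -52, -32, -29, -3, 22/17, 61/14, 20, 28, 42, 56.12, 57, 76.32, 82, 93]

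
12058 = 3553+8505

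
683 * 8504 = 5808232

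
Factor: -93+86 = -1*7^1 = -7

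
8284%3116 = 2052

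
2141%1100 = 1041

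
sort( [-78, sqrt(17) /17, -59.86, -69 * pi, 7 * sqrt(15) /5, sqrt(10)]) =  [-69 * pi, -78, -59.86, sqrt(17) /17, sqrt(10), 7 * sqrt(15) /5]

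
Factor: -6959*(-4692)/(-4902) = -1*2^1*17^1*19^(-1)*23^1*43^(-1)*6959^1 = -5441938/817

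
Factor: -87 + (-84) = -1*3^2*19^1 = -171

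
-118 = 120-238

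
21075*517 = 10895775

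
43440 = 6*7240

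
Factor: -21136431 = -1*3^1*1109^1*6353^1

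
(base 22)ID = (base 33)CD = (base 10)409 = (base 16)199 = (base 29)E3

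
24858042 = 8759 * 2838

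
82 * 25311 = 2075502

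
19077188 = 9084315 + 9992873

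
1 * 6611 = 6611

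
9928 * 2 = 19856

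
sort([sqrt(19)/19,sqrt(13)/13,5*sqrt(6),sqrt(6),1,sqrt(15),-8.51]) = [-8.51,sqrt(19)/19,sqrt(13)/13,1,sqrt(6),sqrt(15),5*sqrt(6)]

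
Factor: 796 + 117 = 11^1*83^1 = 913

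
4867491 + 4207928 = 9075419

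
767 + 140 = 907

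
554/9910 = 277/4955≈0.0559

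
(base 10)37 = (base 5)122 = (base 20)1h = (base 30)17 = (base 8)45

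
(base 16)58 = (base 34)2k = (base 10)88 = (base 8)130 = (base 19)4c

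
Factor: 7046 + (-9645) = -1*23^1*113^1 = -2599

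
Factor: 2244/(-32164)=-1 * 3^1 * 43^(-1)=-3/43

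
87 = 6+81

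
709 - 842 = -133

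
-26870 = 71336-98206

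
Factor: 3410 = 2^1*5^1*11^1*31^1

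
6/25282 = 3/12641 ≈ 0.000237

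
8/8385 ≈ 0.000954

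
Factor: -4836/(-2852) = 3^1*13^1*23^(-1) = 39/23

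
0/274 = 0 = 0.00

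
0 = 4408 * 0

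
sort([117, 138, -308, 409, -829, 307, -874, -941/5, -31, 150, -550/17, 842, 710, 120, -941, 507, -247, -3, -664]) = [-941, -874, -829, -664, -308, -247, -941/5, -550/17, -31, -3, 117, 120, 138, 150, 307, 409, 507, 710, 842]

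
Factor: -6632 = -1 * 2^3 * 829^1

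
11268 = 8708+2560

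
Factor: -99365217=-1*3^1*7^1*43^1*110039^1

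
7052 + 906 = 7958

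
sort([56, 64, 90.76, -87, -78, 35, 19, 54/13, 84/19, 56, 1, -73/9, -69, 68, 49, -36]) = [-87, -78, -69, -36, -73/9, 1, 54/13, 84/19, 19, 35, 49, 56, 56, 64, 68, 90.76]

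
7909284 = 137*57732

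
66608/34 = 1959 + 1/17 ≈ 1959.06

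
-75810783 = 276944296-352755079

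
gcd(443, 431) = 1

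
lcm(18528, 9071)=870816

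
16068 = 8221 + 7847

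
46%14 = 4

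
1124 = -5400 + 6524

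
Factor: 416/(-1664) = -1*2^(-2) = -1/4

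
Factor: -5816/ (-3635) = 2^3 * 5^ (-1) = 8/5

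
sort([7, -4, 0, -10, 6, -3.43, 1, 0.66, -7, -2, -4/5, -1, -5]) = [-10, -7, -5, -4, -3.43, -2, -1, -4/5, 0, 0.66, 1, 6, 7]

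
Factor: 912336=2^4*3^1*83^1*229^1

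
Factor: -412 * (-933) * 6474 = 2^3 * 3^2 * 13^1 * 83^1 * 103^1 * 311^1 = 2488579704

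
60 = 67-7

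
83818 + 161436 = 245254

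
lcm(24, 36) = 72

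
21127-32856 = -11729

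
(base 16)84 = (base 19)6i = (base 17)7d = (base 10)132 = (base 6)340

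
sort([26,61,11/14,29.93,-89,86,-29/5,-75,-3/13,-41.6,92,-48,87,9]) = [-89,-75,-48,-41.6,-29/5,-3/13,11/14,9,26,29.93,61,86,87,92]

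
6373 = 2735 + 3638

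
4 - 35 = -31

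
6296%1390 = 736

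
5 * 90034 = 450170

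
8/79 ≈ 0.101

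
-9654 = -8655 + -999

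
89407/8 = 11175 + 7/8 ≈ 11175.88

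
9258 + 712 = 9970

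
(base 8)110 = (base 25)2m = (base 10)72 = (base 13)57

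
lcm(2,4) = 4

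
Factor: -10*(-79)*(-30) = -1*2^2*3^1*5^2*79^1 = -23700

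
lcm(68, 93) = 6324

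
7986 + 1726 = 9712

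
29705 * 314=9327370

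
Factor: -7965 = -1*3^3*5^1*59^1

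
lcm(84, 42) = 84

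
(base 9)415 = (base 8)522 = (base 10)338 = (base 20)gi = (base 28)c2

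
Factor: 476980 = 2^2*5^1*7^1*3407^1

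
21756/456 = 47+27/38 ≈ 47.71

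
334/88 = 167/44 ≈ 3.80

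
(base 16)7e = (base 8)176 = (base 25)51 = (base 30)46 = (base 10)126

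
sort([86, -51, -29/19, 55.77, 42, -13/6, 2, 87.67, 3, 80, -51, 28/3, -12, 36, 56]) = [-51, -51, -12, -13/6, -29/19, 2, 3, 28/3, 36, 42, 55.77, 56, 80, 86, 87.67]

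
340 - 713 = -373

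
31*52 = 1612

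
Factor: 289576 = 2^3 * 7^1 * 5171^1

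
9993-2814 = 7179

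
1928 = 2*964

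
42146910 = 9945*4238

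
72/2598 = 12/433 ≈ 0.0277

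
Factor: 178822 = 2^1*7^1*53^1*241^1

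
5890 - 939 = 4951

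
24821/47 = 528+5/47 ≈ 528.11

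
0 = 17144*0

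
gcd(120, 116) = 4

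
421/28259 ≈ 0.0149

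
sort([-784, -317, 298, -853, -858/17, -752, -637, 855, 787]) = [-853, -784, -752, -637, -317, -858/17, 298, 787, 855]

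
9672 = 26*372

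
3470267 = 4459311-989044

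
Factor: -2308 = -1*2^2*577^1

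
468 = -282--750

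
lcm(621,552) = 4968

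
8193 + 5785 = 13978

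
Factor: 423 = 3^2*47^1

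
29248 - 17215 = 12033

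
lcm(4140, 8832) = 132480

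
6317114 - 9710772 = -3393658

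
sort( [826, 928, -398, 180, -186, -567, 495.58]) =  [-567, -398, -186, 180, 495.58, 826, 928]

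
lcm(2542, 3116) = 96596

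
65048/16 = 4065+1/2 = 4065.50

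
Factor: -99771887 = -1 * 389^1 * 256483^1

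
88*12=1056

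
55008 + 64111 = 119119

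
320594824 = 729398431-408803607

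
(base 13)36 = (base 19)27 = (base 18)29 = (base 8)55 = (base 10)45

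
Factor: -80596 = -1 * 2^2 * 20149^1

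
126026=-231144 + 357170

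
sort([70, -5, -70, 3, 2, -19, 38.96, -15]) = [-70, -19, -15, -5, 2, 3, 38.96, 70]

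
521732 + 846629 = 1368361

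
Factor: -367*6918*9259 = -1*2^1*3^1*47^1*197^1*367^1*1153^1 = -23507730654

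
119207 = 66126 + 53081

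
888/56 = 111/7 ≈ 15.86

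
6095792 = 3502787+2593005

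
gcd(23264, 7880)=8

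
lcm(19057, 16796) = 990964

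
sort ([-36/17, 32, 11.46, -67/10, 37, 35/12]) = [-67/10, -36/17, 35/12, 11.46, 32, 37]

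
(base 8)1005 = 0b1000000101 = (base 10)517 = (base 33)fm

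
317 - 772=-455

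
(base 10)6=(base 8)6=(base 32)6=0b110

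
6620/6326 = 3310/3163 ≈ 1.05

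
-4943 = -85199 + 80256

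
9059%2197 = 271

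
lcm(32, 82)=1312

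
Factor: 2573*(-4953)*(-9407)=3^1*13^1*23^1*31^1*83^1*127^1*409^1=119883457083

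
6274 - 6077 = 197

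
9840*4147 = 40806480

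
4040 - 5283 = -1243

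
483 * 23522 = 11361126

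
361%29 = 13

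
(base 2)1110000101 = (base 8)1605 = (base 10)901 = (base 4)32011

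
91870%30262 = 1084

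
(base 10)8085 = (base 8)17625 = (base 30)8tf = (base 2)1111110010101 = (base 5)224320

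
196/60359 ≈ 0.00325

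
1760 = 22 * 80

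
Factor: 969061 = 241^1*4021^1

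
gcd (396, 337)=1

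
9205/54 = 170 + 25/54 ≈ 170.46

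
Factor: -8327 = -1*11^1*757^1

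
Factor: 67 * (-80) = -1 * 2^4 * 5^1 * 67^1 = -5360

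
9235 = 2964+6271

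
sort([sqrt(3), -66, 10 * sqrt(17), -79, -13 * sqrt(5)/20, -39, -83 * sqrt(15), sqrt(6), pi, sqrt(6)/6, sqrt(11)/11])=[-83 * sqrt(15), -79, -66, -39, -13 * sqrt(5)/20, sqrt(11)/11, sqrt(6)/6, sqrt(3), sqrt(6), pi, 10 * sqrt(17)]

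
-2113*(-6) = 12678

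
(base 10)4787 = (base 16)12b3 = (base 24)87b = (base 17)g9a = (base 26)723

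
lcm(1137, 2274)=2274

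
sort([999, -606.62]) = [-606.62, 999]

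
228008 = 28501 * 8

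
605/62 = 9 + 47/62 ≈ 9.76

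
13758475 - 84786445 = -71027970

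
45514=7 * 6502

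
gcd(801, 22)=1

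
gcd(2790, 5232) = 6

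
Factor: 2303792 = 2^4*137^1*1051^1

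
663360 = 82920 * 8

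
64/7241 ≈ 0.00884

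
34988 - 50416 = -15428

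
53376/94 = 567 + 39/47 ≈ 567.83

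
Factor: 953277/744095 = 3^1*5^(-1)*11^(-1)*13^1*83^(-1)*163^(-1)*24443^1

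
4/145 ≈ 0.0276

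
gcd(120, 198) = 6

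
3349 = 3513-164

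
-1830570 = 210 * (-8717)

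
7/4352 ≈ 0.00161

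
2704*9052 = 24476608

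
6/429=2/143 ≈ 0.0140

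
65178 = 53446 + 11732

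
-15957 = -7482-8475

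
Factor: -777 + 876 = 3^2 * 11^1 = 99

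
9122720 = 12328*740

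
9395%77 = 1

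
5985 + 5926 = 11911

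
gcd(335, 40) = 5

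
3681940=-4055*(-908)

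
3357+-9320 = -5963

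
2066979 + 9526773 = 11593752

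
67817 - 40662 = 27155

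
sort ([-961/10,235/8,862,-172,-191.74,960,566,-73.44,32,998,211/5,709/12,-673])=[-673,-191.74,-172,-961/10,-73.44,235/8,32,211/5,709/12,566,862,960,998]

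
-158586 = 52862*(-3)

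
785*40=31400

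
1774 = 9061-7287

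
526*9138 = 4806588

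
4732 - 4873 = -141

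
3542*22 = 77924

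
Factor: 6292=2^2*11^2*13^1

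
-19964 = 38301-58265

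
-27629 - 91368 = -118997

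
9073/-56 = -162 - 1/56 ≈ -162.02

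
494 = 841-347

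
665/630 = 19/18≈1.06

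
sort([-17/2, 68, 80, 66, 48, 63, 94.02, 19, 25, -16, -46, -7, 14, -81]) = [-81, -46, -16, -17/2, -7, 14, 19, 25, 48, 63, 66, 68, 80, 94.02]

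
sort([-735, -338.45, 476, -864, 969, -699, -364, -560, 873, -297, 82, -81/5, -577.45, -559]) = [-864, -735, -699, -577.45, -560, -559, -364, -338.45, -297, -81/5, 82, 476, 873, 969]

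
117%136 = 117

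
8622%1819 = 1346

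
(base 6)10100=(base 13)7b6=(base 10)1332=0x534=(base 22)2gc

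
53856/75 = 718 + 2/25 = 718.08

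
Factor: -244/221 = -1 * 2^2 * 13^(-1) * 17^(-1) * 61^1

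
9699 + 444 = 10143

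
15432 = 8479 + 6953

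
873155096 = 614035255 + 259119841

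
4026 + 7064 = 11090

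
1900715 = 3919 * 485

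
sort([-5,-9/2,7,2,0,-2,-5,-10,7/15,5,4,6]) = [-10,-5,-5,-9/2,-2,0,7/15,2,4,5,6,7]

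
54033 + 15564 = 69597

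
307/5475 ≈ 0.0561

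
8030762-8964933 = -934171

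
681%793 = 681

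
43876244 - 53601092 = -9724848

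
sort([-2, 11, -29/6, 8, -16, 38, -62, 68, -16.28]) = [-62, -16.28, -16, -29/6, -2, 8, 11, 38, 68]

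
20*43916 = 878320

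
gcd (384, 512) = 128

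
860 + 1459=2319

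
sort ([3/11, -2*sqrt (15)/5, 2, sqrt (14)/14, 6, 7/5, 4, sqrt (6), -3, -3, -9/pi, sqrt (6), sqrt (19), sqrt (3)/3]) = [-3, -3, -9/pi, -2*sqrt (15)/5, sqrt (14)/14, 3/11, sqrt (3)/3, 7/5, 2, sqrt (6), sqrt (6), 4, sqrt (19), 6]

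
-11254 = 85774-97028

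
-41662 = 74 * (-563)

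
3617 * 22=79574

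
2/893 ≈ 0.00224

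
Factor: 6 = 2^1 * 3^1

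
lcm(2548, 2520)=229320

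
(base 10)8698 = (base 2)10000111111010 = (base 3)102221011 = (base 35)73i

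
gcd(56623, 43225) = 7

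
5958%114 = 30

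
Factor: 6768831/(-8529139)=-1 * 3^1 * 23^1 * 263^1 * 373^1 * 8529139^(-1)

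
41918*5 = 209590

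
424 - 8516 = -8092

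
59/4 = 14 + 3/4 = 14.75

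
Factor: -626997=-1*3^1*7^1*73^1*409^1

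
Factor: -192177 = -1 * 3^2 * 131^1 * 163^1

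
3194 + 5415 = 8609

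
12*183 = 2196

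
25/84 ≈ 0.298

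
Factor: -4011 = -1 * 3^1 * 7^1 * 191^1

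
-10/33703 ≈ -0.000297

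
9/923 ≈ 0.00975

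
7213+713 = 7926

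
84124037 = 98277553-14153516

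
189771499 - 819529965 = -629758466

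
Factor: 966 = 2^1 * 3^1 * 7^1 * 23^1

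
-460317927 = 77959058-538276985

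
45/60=3/4=0.75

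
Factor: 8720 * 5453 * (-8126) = -1 * 2^5 * 5^1 * 7^1 * 17^1 * 19^1 * 41^1 * 109^1 * 239^1 = -386392600160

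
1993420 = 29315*68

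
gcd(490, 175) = 35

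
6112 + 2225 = 8337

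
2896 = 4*724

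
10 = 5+5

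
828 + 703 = 1531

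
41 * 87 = 3567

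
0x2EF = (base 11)623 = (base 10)751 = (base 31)O7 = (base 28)QN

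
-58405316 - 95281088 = -153686404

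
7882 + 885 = 8767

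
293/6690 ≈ 0.0438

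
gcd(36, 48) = 12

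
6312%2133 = 2046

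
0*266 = 0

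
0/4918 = 0 = 0.00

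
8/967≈0.00827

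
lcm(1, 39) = 39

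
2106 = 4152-2046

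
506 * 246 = 124476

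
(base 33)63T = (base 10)6662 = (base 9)10122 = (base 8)15006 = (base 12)3A32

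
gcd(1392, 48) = 48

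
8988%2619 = 1131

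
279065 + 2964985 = 3244050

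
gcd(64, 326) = 2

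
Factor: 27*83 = 3^3*83^1 = 2241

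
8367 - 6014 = 2353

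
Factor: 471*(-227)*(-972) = 2^2*3^6*157^1*227^1 = 103923324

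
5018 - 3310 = 1708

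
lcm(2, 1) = 2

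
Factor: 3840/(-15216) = -1*2^4*5^1*317^(-1) = -80/317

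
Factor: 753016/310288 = 2^ (-1)*41^ (-1)*199^1 = 199/82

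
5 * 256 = 1280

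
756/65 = 11 + 41/65 ≈ 11.63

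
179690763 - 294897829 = -115207066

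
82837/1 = 82837 = 82837.00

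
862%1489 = 862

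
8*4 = 32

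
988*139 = 137332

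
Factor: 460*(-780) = -1*2^4*3^1*5^2*13^1*23^1 = -358800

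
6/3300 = 1/550 ≈ 0.00182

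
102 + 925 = 1027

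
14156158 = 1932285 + 12223873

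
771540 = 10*77154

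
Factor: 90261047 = 109^1*797^1*1039^1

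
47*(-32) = -1504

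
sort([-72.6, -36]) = [-72.6, -36]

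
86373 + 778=87151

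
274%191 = 83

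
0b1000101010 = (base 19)1a3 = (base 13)338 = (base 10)554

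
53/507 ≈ 0.105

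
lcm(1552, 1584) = 153648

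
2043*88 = 179784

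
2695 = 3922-1227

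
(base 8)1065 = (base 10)565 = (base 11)474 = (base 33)h4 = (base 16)235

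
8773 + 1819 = 10592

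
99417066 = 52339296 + 47077770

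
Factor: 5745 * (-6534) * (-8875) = 2^1 * 3^4 * 5^4 * 11^2 * 71^1 * 383^1 = 333148241250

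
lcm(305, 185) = 11285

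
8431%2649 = 484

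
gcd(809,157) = 1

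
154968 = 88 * 1761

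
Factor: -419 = -1*419^1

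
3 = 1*3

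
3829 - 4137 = -308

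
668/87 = 7 + 59/87 ≈ 7.68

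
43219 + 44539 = 87758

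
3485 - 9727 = -6242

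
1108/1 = 1108 = 1108.00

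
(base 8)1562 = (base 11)732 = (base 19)288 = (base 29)11c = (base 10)882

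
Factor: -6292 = -1 * 2^2 * 11^2 * 13^1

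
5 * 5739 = 28695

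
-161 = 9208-9369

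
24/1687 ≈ 0.0142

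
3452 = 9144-5692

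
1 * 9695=9695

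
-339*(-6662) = 2258418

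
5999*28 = 167972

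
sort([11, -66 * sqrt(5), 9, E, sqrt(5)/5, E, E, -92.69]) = [-66 * sqrt(5), -92.69, sqrt(5)/5, E, E, E, 9, 11]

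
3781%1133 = 382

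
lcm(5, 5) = 5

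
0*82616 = 0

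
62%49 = 13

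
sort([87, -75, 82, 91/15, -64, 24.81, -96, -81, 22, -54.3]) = [-96, -81, -75, -64, -54.3, 91/15, 22, 24.81, 82, 87]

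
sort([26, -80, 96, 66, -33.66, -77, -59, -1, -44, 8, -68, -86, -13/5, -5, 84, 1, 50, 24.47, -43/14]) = [-86, -80, -77, -68, -59, -44, -33.66, -5, -43/14, -13/5, -1, 1, 8, 24.47, 26, 50, 66, 84, 96]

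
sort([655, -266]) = [-266, 655]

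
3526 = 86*41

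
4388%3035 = 1353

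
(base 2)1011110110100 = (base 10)6068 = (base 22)cbi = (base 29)767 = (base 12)3618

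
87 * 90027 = 7832349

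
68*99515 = 6767020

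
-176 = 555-731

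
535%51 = 25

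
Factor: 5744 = 2^4*359^1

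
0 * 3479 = 0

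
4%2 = 0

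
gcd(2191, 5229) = 7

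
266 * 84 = 22344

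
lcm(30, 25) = 150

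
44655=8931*5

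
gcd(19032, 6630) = 78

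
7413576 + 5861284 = 13274860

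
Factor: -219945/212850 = -1*2^(-1)*3^(-1)*5^(-1)*31^1 = -31/30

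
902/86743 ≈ 0.0104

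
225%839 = 225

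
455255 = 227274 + 227981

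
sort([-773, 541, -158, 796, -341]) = [-773, -341, -158, 541, 796]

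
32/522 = 16/261 ≈ 0.0613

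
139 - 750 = -611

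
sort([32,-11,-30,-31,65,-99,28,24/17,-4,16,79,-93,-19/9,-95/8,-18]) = [-99,-93,-31,-30,-18,-95/8,-11,-4,-19/9,24/17,16,28,32,65,79]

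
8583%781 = 773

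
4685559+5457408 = 10142967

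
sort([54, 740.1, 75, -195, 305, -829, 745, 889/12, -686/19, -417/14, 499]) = [-829, -195, -686/19, -417/14, 54, 889/12, 75, 305, 499, 740.1, 745]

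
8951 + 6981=15932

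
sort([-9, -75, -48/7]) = [-75, -9, -48/7]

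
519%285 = 234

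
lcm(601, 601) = 601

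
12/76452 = 1/6371 ≈ 0.000157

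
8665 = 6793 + 1872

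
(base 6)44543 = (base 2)1100001101111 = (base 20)fcf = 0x186f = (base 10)6255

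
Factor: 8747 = 8747^1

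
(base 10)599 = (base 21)17b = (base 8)1127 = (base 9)735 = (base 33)i5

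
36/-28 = -9/7 ≈ -1.29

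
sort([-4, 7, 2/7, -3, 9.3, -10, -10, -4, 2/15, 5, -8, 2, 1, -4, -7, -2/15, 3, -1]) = [-10, -10, -8, -7, -4, -4, -4, -3, -1, -2/15, 2/15, 2/7, 1, 2, 3, 5, 7, 9.3]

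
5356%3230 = 2126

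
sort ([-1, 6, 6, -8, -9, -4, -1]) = [-9, -8, -4, -1, -1, 6, 6]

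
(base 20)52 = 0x66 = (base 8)146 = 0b1100110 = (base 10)102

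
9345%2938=531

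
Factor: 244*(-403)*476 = -1*2^4*7^1*13^1*17^1*31^1*61^1 = -46806032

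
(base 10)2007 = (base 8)3727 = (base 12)11b3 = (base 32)1un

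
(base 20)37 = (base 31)25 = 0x43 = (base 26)2f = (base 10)67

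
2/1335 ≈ 0.00150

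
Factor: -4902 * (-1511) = 2^1 * 3^1 * 19^1 * 43^1 * 1511^1 = 7406922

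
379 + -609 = -230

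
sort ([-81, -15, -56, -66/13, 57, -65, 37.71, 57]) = [-81, -65, -56, -15, -66/13, 37.71, 57, 57]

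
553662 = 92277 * 6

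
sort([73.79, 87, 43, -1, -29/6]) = [-29/6, -1, 43, 73.79, 87]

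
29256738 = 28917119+339619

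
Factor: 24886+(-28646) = -1 * 2^4 * 5^1 * 47^1 = -3760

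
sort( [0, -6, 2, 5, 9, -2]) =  [-6, -2, 0, 2, 5, 9]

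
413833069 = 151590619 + 262242450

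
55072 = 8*6884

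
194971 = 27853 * 7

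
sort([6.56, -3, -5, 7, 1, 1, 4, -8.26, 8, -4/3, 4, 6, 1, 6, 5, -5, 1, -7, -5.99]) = [-8.26, -7, -5.99, -5, -5, -3, -4/3, 1, 1, 1, 1, 4, 4, 5, 6, 6, 6.56, 7, 8]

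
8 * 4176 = 33408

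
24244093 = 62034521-37790428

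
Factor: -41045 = -1*5^1*8209^1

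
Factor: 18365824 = 2^7 * 143483^1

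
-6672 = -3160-3512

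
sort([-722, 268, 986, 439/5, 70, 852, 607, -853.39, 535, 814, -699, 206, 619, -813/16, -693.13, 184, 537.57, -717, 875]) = [-853.39, -722, -717, -699, -693.13, -813/16, 70, 439/5, 184, 206, 268, 535, 537.57, 607, 619, 814, 852, 875, 986]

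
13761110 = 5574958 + 8186152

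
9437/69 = 136 + 53/69 ≈ 136.77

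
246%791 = 246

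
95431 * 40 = 3817240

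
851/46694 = 23/1262 ≈ 0.0182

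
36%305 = 36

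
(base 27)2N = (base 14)57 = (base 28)2L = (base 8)115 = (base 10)77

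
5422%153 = 67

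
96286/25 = 3851 + 11/25 = 3851.44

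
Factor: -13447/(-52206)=2^(-1)*3^(-1)*11^(-1)*17^1=17/66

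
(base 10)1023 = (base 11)850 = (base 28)18f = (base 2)1111111111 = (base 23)1lb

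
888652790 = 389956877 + 498695913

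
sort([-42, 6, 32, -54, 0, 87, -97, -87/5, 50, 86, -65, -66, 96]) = [-97, -66, -65, -54, -42, -87/5, 0, 6, 32, 50, 86, 87, 96]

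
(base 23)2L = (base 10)67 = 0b1000011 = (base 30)27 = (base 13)52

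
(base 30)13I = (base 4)33300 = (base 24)1I0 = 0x3F0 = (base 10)1008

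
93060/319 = 291 + 21/29 ≈ 291.72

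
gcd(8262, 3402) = 486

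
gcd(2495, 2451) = 1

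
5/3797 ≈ 0.00132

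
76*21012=1596912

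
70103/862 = 81 + 281/862 ≈ 81.33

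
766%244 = 34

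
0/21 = 0 = 0.00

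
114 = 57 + 57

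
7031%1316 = 451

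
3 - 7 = -4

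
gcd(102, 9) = 3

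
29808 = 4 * 7452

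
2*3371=6742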